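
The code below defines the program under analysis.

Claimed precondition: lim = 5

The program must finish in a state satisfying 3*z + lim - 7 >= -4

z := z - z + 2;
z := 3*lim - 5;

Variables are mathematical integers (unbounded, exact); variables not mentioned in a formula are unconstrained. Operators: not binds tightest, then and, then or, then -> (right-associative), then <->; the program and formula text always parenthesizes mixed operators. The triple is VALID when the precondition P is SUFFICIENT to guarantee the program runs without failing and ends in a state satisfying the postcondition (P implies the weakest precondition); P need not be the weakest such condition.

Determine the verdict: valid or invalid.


Working backward. After the program, the postcondition 3*z + lim - 7 >= -4 must hold; in canonical form it is lim + 3*z >= 3.
Before z := 3*lim - 5: 10*lim >= 18
Before z := z - z + 2: 10*lim >= 18
The weakest precondition is 10*lim >= 18.
Check whether lim = 5 implies it.
Every state satisfying the precondition satisfies the weakest precondition: the implication holds.
Answer: valid


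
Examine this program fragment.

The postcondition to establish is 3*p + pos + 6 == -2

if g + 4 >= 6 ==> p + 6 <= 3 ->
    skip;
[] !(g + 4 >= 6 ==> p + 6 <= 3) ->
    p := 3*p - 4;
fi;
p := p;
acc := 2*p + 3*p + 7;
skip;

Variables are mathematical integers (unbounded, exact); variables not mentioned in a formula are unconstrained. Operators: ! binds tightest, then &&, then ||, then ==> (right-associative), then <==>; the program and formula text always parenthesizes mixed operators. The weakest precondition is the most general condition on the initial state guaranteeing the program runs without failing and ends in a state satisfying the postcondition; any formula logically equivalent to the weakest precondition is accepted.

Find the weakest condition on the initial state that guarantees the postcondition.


Working backward. After the program, the postcondition 3*p + pos + 6 == -2 must hold; in canonical form it is 3*p + pos == -8.
Before skip: 3*p + pos == -8
Before acc := 2*p + 3*p + 7: 3*p + pos == -8
Before p := p: 3*p + pos == -8
Then branch requires 3*p + pos == -8; else branch requires 9*p + pos == 4.
Before the if: ((g >= 2 ==> p <= -3) ==> 3*p + pos == -8) && ((!(g >= 2 ==> p <= -3)) ==> 9*p + pos == 4)
Answer: WP = ((g >= 2 ==> p <= -3) ==> 3*p + pos == -8) && ((!(g >= 2 ==> p <= -3)) ==> 9*p + pos == 4)


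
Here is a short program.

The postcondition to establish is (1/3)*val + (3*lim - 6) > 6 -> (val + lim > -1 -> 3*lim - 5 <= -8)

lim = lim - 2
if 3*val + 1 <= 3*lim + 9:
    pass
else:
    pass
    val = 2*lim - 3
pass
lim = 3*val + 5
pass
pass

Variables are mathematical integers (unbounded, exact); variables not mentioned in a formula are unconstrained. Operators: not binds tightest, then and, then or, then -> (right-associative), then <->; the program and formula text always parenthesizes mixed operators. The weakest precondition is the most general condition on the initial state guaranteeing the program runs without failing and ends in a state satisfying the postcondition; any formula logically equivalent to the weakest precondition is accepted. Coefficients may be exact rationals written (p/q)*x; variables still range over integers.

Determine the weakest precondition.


Working backward. After the program, the postcondition (1/3)*val + (3*lim - 6) > 6 -> (val + lim > -1 -> 3*lim - 5 <= -8) must hold; in canonical form it is 3*lim + (1/3)*val > 12 -> (lim + val > -1 -> 3*lim <= -3).
Before skip: 3*lim + (1/3)*val > 12 -> (lim + val > -1 -> 3*lim <= -3)
Before skip: 3*lim + (1/3)*val > 12 -> (lim + val > -1 -> 3*lim <= -3)
Before lim := 3*val + 5: (28/3)*val > -3 -> (4*val > -6 -> 9*val <= -18)
Before skip: (28/3)*val > -3 -> (4*val > -6 -> 9*val <= -18)
Then branch requires (28/3)*val > -3 -> (4*val > -6 -> 9*val <= -18); else branch requires (56/3)*lim > 25 -> (8*lim > 6 -> 18*lim <= 9).
Before the if: (3*val <= 3*lim + 8 -> ((28/3)*val > -3 -> (4*val > -6 -> 9*val <= -18))) and ((not (3*val <= 3*lim + 8)) -> ((56/3)*lim > 25 -> (8*lim > 6 -> 18*lim <= 9)))
Before lim := lim - 2: (3*val <= 3*lim + 2 -> ((28/3)*val > -3 -> (4*val > -6 -> 9*val <= -18))) and ((not (3*val <= 3*lim + 2)) -> ((56/3)*lim > 187/3 -> (8*lim > 22 -> 18*lim <= 45)))
Answer: WP = (3*val <= 3*lim + 2 -> ((28/3)*val > -3 -> (4*val > -6 -> 9*val <= -18))) and ((not (3*val <= 3*lim + 2)) -> ((56/3)*lim > 187/3 -> (8*lim > 22 -> 18*lim <= 45)))


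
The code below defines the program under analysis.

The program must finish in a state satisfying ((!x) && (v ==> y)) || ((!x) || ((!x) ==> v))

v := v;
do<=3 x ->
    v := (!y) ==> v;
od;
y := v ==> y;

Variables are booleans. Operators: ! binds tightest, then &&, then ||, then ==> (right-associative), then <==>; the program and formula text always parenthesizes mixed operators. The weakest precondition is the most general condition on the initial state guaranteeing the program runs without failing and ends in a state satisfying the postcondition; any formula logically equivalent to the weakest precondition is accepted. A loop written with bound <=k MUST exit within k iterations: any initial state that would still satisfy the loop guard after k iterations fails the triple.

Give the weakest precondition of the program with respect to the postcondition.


Working backward. After the program, the postcondition ((!x) && (v ==> y)) || ((!x) || ((!x) ==> v)) must hold; in canonical form it is ((!x) && (v ==> y)) || (!x) || ((!x) ==> v).
Before y := v ==> y: ((!x) && (v ==> (v ==> y))) || (!x) || ((!x) ==> v)
Before the loop (bound <=3), unroll the exhaustion recursion (WP_0 = exit-now case; WP_j = one more guarded iteration, up to j = 3):
  WP_0: (!x) && (((!x) && (v ==> (v ==> y))) || (!x) || ((!x) ==> v))
  WP_1: (x ==> ((!x) && (((!x) && (((!y) ==> v) ==> (((!y) ==> v) ==> y))) || (!x) || ((!x) ==> ((!y) ==> v))))) && ((!x) ==> (((!x) && (v ==> (v ==> y))) || (!x) || ((!x) ==> v)))
  WP_2: (x ==> ((x ==> ((!x) && (((!x) && (((!y) ==> ((!y) ==> v)) ==> (((!y) ==> ((!y) ==> v)) ==> y))) || (!x) || ((!x) ==> ((!y) ==> ((!y) ==> v)))))) && ((!x) ==> (((!x) && (((!y) ==> v) ==> (((!y) ==> v) ==> y))) || (!x) || ((!x) ==> ((!y) ==> v)))))) && ((!x) ==> (((!x) && (v ==> (v ==> y))) || (!x) || ((!x) ==> v)))
  WP_3: (x ==> ((x ==> ((x ==> ((!x) && (((!x) && (((!y) ==> ((!y) ==> ((!y) ==> v))) ==> (((!y) ==> ((!y) ==> ((!y) ==> v))) ==> y))) || (!x) || ((!x) ==> ((!y) ==> ((!y) ==> ((!y) ==> v))))))) && ((!x) ==> (((!x) && (((!y) ==> ((!y) ==> v)) ==> (((!y) ==> ((!y) ==> v)) ==> y))) || (!x) || ((!x) ==> ((!y) ==> ((!y) ==> v))))))) && ((!x) ==> (((!x) && (((!y) ==> v) ==> (((!y) ==> v) ==> y))) || (!x) || ((!x) ==> ((!y) ==> v)))))) && ((!x) ==> (((!x) && (v ==> (v ==> y))) || (!x) || ((!x) ==> v)))
So before the loop: (x ==> ((x ==> ((x ==> ((!x) && (((!x) && (((!y) ==> ((!y) ==> ((!y) ==> v))) ==> (((!y) ==> ((!y) ==> ((!y) ==> v))) ==> y))) || (!x) || ((!x) ==> ((!y) ==> ((!y) ==> ((!y) ==> v))))))) && ((!x) ==> (((!x) && (((!y) ==> ((!y) ==> v)) ==> (((!y) ==> ((!y) ==> v)) ==> y))) || (!x) || ((!x) ==> ((!y) ==> ((!y) ==> v))))))) && ((!x) ==> (((!x) && (((!y) ==> v) ==> (((!y) ==> v) ==> y))) || (!x) || ((!x) ==> ((!y) ==> v)))))) && ((!x) ==> (((!x) && (v ==> (v ==> y))) || (!x) || ((!x) ==> v)))
Before v := v: (x ==> ((x ==> ((x ==> ((!x) && (((!x) && (((!y) ==> ((!y) ==> ((!y) ==> v))) ==> (((!y) ==> ((!y) ==> ((!y) ==> v))) ==> y))) || (!x) || ((!x) ==> ((!y) ==> ((!y) ==> ((!y) ==> v))))))) && ((!x) ==> (((!x) && (((!y) ==> ((!y) ==> v)) ==> (((!y) ==> ((!y) ==> v)) ==> y))) || (!x) || ((!x) ==> ((!y) ==> ((!y) ==> v))))))) && ((!x) ==> (((!x) && (((!y) ==> v) ==> (((!y) ==> v) ==> y))) || (!x) || ((!x) ==> ((!y) ==> v)))))) && ((!x) ==> (((!x) && (v ==> (v ==> y))) || (!x) || ((!x) ==> v)))
Answer: WP = (x ==> ((x ==> ((x ==> ((!x) && (((!x) && (((!y) ==> ((!y) ==> ((!y) ==> v))) ==> (((!y) ==> ((!y) ==> ((!y) ==> v))) ==> y))) || (!x) || ((!x) ==> ((!y) ==> ((!y) ==> ((!y) ==> v))))))) && ((!x) ==> (((!x) && (((!y) ==> ((!y) ==> v)) ==> (((!y) ==> ((!y) ==> v)) ==> y))) || (!x) || ((!x) ==> ((!y) ==> ((!y) ==> v))))))) && ((!x) ==> (((!x) && (((!y) ==> v) ==> (((!y) ==> v) ==> y))) || (!x) || ((!x) ==> ((!y) ==> v)))))) && ((!x) ==> (((!x) && (v ==> (v ==> y))) || (!x) || ((!x) ==> v)))


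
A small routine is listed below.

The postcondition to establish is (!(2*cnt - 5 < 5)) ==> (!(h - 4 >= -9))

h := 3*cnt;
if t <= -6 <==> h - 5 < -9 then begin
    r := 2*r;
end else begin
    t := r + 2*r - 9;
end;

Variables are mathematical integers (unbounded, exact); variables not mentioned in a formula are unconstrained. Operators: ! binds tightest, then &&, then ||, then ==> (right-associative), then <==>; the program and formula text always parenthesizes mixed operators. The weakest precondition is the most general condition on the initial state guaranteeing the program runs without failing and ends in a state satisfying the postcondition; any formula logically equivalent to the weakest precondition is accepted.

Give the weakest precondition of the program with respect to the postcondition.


Working backward. After the program, the postcondition (!(2*cnt - 5 < 5)) ==> (!(h - 4 >= -9)) must hold; in canonical form it is (!(2*cnt < 10)) ==> (!(h >= -5)).
Then branch requires (!(2*cnt < 10)) ==> (!(h >= -5)); else branch requires (!(2*cnt < 10)) ==> (!(h >= -5)).
Before the if: ((t <= -6 <==> h < -4) ==> ((!(2*cnt < 10)) ==> (!(h >= -5)))) && ((!(t <= -6 <==> h < -4)) ==> ((!(2*cnt < 10)) ==> (!(h >= -5))))
Before h := 3*cnt: ((t <= -6 <==> 3*cnt < -4) ==> ((!(2*cnt < 10)) ==> (!(3*cnt >= -5)))) && ((!(t <= -6 <==> 3*cnt < -4)) ==> ((!(2*cnt < 10)) ==> (!(3*cnt >= -5))))
Answer: WP = ((t <= -6 <==> 3*cnt < -4) ==> ((!(2*cnt < 10)) ==> (!(3*cnt >= -5)))) && ((!(t <= -6 <==> 3*cnt < -4)) ==> ((!(2*cnt < 10)) ==> (!(3*cnt >= -5))))


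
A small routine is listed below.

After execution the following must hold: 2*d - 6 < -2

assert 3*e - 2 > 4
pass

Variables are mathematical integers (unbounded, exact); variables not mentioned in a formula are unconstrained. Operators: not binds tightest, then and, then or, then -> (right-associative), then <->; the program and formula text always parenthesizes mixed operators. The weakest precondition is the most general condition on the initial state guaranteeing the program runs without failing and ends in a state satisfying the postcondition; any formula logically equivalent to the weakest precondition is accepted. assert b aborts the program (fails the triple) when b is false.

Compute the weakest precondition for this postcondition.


Working backward. After the program, the postcondition 2*d - 6 < -2 must hold; in canonical form it is 2*d < 4.
Before skip: 2*d < 4
Before assert 3*e - 2 > 4: 3*e > 6 and 2*d < 4
Answer: WP = 3*e > 6 and 2*d < 4


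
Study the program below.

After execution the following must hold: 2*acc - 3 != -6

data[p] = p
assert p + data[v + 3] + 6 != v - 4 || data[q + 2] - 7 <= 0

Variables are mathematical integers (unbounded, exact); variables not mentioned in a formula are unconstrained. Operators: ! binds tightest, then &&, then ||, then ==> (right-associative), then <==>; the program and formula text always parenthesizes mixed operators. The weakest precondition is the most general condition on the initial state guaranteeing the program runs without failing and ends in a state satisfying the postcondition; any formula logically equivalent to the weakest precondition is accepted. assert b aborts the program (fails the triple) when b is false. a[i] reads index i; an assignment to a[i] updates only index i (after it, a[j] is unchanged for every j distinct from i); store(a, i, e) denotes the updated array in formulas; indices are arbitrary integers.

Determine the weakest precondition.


Working backward. After the program, the postcondition 2*acc - 3 != -6 must hold; in canonical form it is 2*acc != -3.
Before assert p + data[v + 3] + 6 != v - 4 || data[q + 2] - 7 <= 0: (data[v + 3] + p != v - 10 || data[q + 2] <= 7) && 2*acc != -3
Before data[p] := p: (store(data, p, p)[v + 3] + p != v - 10 || store(data, p, p)[q + 2] <= 7) && 2*acc != -3
Answer: WP = (store(data, p, p)[v + 3] + p != v - 10 || store(data, p, p)[q + 2] <= 7) && 2*acc != -3


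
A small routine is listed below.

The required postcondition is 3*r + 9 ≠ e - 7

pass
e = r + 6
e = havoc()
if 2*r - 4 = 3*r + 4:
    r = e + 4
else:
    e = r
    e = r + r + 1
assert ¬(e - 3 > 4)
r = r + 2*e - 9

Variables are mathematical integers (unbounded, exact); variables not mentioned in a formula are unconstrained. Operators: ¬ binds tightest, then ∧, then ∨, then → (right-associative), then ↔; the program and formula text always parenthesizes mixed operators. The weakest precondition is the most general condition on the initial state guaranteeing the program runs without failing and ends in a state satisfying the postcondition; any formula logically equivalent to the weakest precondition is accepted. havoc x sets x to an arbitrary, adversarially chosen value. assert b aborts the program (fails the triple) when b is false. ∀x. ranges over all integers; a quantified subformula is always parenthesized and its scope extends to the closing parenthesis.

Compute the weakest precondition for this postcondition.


Working backward. After the program, the postcondition 3*r + 9 ≠ e - 7 must hold; in canonical form it is 3*r ≠ e - 16.
Before r := r + 2*e - 9: 5*e + 3*r ≠ 11
Before assert ¬(e - 3 > 4): (¬(e > 7)) ∧ 5*e + 3*r ≠ 11
Then branch requires (¬(e > 7)) ∧ 8*e ≠ -1; else branch requires (¬(2*r > 6)) ∧ 13*r ≠ 6.
Before the if: (r = -8 → ((¬(e > 7)) ∧ 8*e ≠ -1)) ∧ ((¬(r = -8)) → ((¬(2*r > 6)) ∧ 13*r ≠ 6))
Before havoc e: ∀e_1. ((r = -8 → ((¬(e_1 > 7)) ∧ 8*e_1 ≠ -1)) ∧ ((¬(r = -8)) → ((¬(2*r > 6)) ∧ 13*r ≠ 6)))
Before e := r + 6: ∀e_1. ((r = -8 → ((¬(e_1 > 7)) ∧ 8*e_1 ≠ -1)) ∧ ((¬(r = -8)) → ((¬(2*r > 6)) ∧ 13*r ≠ 6)))
Before skip: ∀e_1. ((r = -8 → ((¬(e_1 > 7)) ∧ 8*e_1 ≠ -1)) ∧ ((¬(r = -8)) → ((¬(2*r > 6)) ∧ 13*r ≠ 6)))
Answer: WP = ∀e_1. ((r = -8 → ((¬(e_1 > 7)) ∧ 8*e_1 ≠ -1)) ∧ ((¬(r = -8)) → ((¬(2*r > 6)) ∧ 13*r ≠ 6)))


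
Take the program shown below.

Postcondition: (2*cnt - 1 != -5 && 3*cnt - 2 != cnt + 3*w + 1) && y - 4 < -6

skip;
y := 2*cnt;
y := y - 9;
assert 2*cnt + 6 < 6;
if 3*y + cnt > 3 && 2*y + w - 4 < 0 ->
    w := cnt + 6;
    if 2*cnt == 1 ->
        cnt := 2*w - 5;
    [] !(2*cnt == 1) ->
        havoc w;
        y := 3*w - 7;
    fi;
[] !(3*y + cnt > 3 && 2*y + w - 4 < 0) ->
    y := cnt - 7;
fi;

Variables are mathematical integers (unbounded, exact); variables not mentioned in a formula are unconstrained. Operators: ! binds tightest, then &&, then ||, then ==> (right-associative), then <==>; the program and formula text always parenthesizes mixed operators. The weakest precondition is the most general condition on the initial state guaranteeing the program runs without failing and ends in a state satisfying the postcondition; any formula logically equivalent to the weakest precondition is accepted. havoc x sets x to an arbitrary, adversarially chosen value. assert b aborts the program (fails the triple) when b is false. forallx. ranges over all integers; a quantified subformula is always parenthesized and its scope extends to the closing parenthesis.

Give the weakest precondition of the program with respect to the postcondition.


Working backward. After the program, the postcondition (2*cnt - 1 != -5 && 3*cnt - 2 != cnt + 3*w + 1) && y - 4 < -6 must hold; in canonical form it is 2*cnt != -4 && 2*cnt != 3*w + 3 && y < -2.
Then branch requires (2*cnt == 1 ==> (4*cnt != -18 && cnt != 7 && y < -2)) && ((!(2*cnt == 1)) ==> (forall w_1. (2*cnt != -4 && 2*cnt != 3*w_1 + 3 && 3*w_1 < 5))); else branch requires 2*cnt != -4 && 2*cnt != 3*w + 3 && cnt < 5.
Before the if: ((cnt + 3*y > 3 && w + 2*y < 4) ==> ((2*cnt == 1 ==> (4*cnt != -18 && cnt != 7 && y < -2)) && ((!(2*cnt == 1)) ==> (forall w_1. (2*cnt != -4 && 2*cnt != 3*w_1 + 3 && 3*w_1 < 5))))) && ((!(cnt + 3*y > 3 && w + 2*y < 4)) ==> (2*cnt != -4 && 2*cnt != 3*w + 3 && cnt < 5))
Before assert 2*cnt + 6 < 6: 2*cnt < 0 && ((cnt + 3*y > 3 && w + 2*y < 4) ==> ((2*cnt == 1 ==> (4*cnt != -18 && cnt != 7 && y < -2)) && ((!(2*cnt == 1)) ==> (forall w_1. (2*cnt != -4 && 2*cnt != 3*w_1 + 3 && 3*w_1 < 5))))) && ((!(cnt + 3*y > 3 && w + 2*y < 4)) ==> (2*cnt != -4 && 2*cnt != 3*w + 3 && cnt < 5))
Before y := y - 9: 2*cnt < 0 && ((cnt + 3*y > 30 && w + 2*y < 22) ==> ((2*cnt == 1 ==> (4*cnt != -18 && cnt != 7 && y < 7)) && ((!(2*cnt == 1)) ==> (forall w_1. (2*cnt != -4 && 2*cnt != 3*w_1 + 3 && 3*w_1 < 5))))) && ((!(cnt + 3*y > 30 && w + 2*y < 22)) ==> (2*cnt != -4 && 2*cnt != 3*w + 3 && cnt < 5))
Before y := 2*cnt: 2*cnt < 0 && ((7*cnt > 30 && 4*cnt + w < 22) ==> ((2*cnt == 1 ==> (4*cnt != -18 && cnt != 7 && 2*cnt < 7)) && ((!(2*cnt == 1)) ==> (forall w_1. (2*cnt != -4 && 2*cnt != 3*w_1 + 3 && 3*w_1 < 5))))) && ((!(7*cnt > 30 && 4*cnt + w < 22)) ==> (2*cnt != -4 && 2*cnt != 3*w + 3 && cnt < 5))
Before skip: 2*cnt < 0 && ((7*cnt > 30 && 4*cnt + w < 22) ==> ((2*cnt == 1 ==> (4*cnt != -18 && cnt != 7 && 2*cnt < 7)) && ((!(2*cnt == 1)) ==> (forall w_1. (2*cnt != -4 && 2*cnt != 3*w_1 + 3 && 3*w_1 < 5))))) && ((!(7*cnt > 30 && 4*cnt + w < 22)) ==> (2*cnt != -4 && 2*cnt != 3*w + 3 && cnt < 5))
Answer: WP = 2*cnt < 0 && ((7*cnt > 30 && 4*cnt + w < 22) ==> ((2*cnt == 1 ==> (4*cnt != -18 && cnt != 7 && 2*cnt < 7)) && ((!(2*cnt == 1)) ==> (forall w_1. (2*cnt != -4 && 2*cnt != 3*w_1 + 3 && 3*w_1 < 5))))) && ((!(7*cnt > 30 && 4*cnt + w < 22)) ==> (2*cnt != -4 && 2*cnt != 3*w + 3 && cnt < 5))


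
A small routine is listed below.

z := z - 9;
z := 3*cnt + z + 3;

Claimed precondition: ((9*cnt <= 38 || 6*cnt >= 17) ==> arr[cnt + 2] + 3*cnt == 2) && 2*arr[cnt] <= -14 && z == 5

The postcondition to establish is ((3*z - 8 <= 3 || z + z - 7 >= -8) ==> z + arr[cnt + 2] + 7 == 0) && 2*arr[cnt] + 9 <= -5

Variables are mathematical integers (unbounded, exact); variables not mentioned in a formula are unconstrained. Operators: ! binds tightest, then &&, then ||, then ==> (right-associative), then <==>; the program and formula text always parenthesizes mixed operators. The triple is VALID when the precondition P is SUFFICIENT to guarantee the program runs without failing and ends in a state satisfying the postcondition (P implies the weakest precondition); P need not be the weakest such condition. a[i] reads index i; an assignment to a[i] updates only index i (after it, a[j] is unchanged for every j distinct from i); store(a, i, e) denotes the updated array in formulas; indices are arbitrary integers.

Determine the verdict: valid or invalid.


Working backward. After the program, the postcondition ((3*z - 8 <= 3 || z + z - 7 >= -8) ==> z + arr[cnt + 2] + 7 == 0) && 2*arr[cnt] + 9 <= -5 must hold; in canonical form it is ((3*z <= 11 || 2*z >= -1) ==> arr[cnt + 2] + z == -7) && 2*arr[cnt] <= -14.
Before z := 3*cnt + z + 3: ((9*cnt + 3*z <= 2 || 6*cnt + 2*z >= -7) ==> arr[cnt + 2] + 3*cnt + z == -10) && 2*arr[cnt] <= -14
Before z := z - 9: ((9*cnt + 3*z <= 29 || 6*cnt + 2*z >= 11) ==> arr[cnt + 2] + 3*cnt + z == -1) && 2*arr[cnt] <= -14
The weakest precondition is ((9*cnt + 3*z <= 29 || 6*cnt + 2*z >= 11) ==> arr[cnt + 2] + 3*cnt + z == -1) && 2*arr[cnt] <= -14.
Check whether ((9*cnt <= 38 || 6*cnt >= 17) ==> arr[cnt + 2] + 3*cnt == 2) && 2*arr[cnt] <= -14 && z == 5 implies it.
Countermodel: at the initial state arr = {[1] = -7, [3] = -1, elsewhere -7}, cnt = 1, z = 5, the precondition holds but the weakest precondition fails.
Answer: invalid


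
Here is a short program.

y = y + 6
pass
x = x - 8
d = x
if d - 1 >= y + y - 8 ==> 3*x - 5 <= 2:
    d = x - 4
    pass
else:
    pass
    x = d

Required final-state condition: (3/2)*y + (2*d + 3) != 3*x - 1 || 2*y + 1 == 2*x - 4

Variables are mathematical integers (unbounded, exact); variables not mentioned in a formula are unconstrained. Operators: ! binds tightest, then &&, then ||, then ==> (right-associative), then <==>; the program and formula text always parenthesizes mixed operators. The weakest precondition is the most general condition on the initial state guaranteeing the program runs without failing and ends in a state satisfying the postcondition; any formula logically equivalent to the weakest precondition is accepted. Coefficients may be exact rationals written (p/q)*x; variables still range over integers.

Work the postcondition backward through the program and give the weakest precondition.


Working backward. After the program, the postcondition (3/2)*y + (2*d + 3) != 3*x - 1 || 2*y + 1 == 2*x - 4 must hold; in canonical form it is 2*d + (3/2)*y != 3*x - 4 || 2*y == 2*x - 5.
Then branch requires (3/2)*y != x + 4 || 2*y == 2*x - 5; else branch requires (3/2)*y != d - 4 || 2*y == 2*d - 5.
Before the if: ((d >= 2*y - 7 ==> 3*x <= 7) ==> ((3/2)*y != x + 4 || 2*y == 2*x - 5)) && ((!(d >= 2*y - 7 ==> 3*x <= 7)) ==> ((3/2)*y != d - 4 || 2*y == 2*d - 5))
Before d := x: ((x >= 2*y - 7 ==> 3*x <= 7) ==> ((3/2)*y != x + 4 || 2*y == 2*x - 5)) && ((!(x >= 2*y - 7 ==> 3*x <= 7)) ==> ((3/2)*y != x - 4 || 2*y == 2*x - 5))
Before x := x - 8: ((x >= 2*y + 1 ==> 3*x <= 31) ==> ((3/2)*y != x - 4 || 2*y == 2*x - 21)) && ((!(x >= 2*y + 1 ==> 3*x <= 31)) ==> ((3/2)*y != x - 12 || 2*y == 2*x - 21))
Before skip: ((x >= 2*y + 1 ==> 3*x <= 31) ==> ((3/2)*y != x - 4 || 2*y == 2*x - 21)) && ((!(x >= 2*y + 1 ==> 3*x <= 31)) ==> ((3/2)*y != x - 12 || 2*y == 2*x - 21))
Before y := y + 6: ((x >= 2*y + 13 ==> 3*x <= 31) ==> ((3/2)*y != x - 13 || 2*y == 2*x - 33)) && ((!(x >= 2*y + 13 ==> 3*x <= 31)) ==> ((3/2)*y != x - 21 || 2*y == 2*x - 33))
Answer: WP = ((x >= 2*y + 13 ==> 3*x <= 31) ==> ((3/2)*y != x - 13 || 2*y == 2*x - 33)) && ((!(x >= 2*y + 13 ==> 3*x <= 31)) ==> ((3/2)*y != x - 21 || 2*y == 2*x - 33))


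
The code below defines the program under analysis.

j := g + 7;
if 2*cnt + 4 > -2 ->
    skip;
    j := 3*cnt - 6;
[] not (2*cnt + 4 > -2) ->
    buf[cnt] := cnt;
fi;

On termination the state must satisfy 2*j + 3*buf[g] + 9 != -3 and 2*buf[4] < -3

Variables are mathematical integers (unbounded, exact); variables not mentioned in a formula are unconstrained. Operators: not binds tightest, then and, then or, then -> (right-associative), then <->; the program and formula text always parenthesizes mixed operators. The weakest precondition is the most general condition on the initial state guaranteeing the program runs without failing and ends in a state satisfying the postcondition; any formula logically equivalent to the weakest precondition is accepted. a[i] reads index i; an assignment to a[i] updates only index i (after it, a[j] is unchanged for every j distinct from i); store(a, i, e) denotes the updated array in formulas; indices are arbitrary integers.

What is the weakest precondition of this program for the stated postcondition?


Working backward. After the program, the postcondition 2*j + 3*buf[g] + 9 != -3 and 2*buf[4] < -3 must hold; in canonical form it is 3*buf[g] + 2*j != -12 and 2*buf[4] < -3.
Then branch requires 3*buf[g] + 6*cnt != 0 and 2*buf[4] < -3; else branch requires 3*store(buf, cnt, cnt)[g] + 2*j != -12 and 2*store(buf, cnt, cnt)[4] < -3.
Before the if: (2*cnt > -6 -> (3*buf[g] + 6*cnt != 0 and 2*buf[4] < -3)) and ((not (2*cnt > -6)) -> (3*store(buf, cnt, cnt)[g] + 2*j != -12 and 2*store(buf, cnt, cnt)[4] < -3))
Before j := g + 7: (2*cnt > -6 -> (3*buf[g] + 6*cnt != 0 and 2*buf[4] < -3)) and ((not (2*cnt > -6)) -> (3*store(buf, cnt, cnt)[g] + 2*g != -26 and 2*store(buf, cnt, cnt)[4] < -3))
Answer: WP = (2*cnt > -6 -> (3*buf[g] + 6*cnt != 0 and 2*buf[4] < -3)) and ((not (2*cnt > -6)) -> (3*store(buf, cnt, cnt)[g] + 2*g != -26 and 2*store(buf, cnt, cnt)[4] < -3))


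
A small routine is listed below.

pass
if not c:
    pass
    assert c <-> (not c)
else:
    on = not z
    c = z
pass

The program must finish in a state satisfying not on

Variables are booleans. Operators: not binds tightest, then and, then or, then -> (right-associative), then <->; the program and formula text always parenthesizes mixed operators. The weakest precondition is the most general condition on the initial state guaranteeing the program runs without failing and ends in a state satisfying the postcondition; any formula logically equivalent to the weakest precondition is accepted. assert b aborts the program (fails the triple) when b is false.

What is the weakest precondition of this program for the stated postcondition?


Working backward. After the program, not on must hold.
Before skip: not on
Then branch requires (c <-> (not c)) and (not on); else branch requires z.
Before the if: ((not c) -> ((c <-> (not c)) and (not on))) and (c -> z)
Before skip: ((not c) -> ((c <-> (not c)) and (not on))) and (c -> z)
Answer: WP = ((not c) -> ((c <-> (not c)) and (not on))) and (c -> z)


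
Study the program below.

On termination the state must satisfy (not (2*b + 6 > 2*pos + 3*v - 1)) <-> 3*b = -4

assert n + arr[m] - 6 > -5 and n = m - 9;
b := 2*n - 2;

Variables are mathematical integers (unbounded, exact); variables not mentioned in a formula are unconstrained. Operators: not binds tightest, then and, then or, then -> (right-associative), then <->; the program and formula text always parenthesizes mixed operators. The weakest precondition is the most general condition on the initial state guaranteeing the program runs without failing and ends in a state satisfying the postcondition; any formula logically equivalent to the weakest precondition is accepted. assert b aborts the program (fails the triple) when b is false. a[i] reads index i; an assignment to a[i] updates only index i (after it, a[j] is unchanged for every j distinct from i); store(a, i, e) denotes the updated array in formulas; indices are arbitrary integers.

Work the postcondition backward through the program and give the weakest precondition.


Working backward. After the program, the postcondition (not (2*b + 6 > 2*pos + 3*v - 1)) <-> 3*b = -4 must hold; in canonical form it is (not (2*b > 2*pos + 3*v - 7)) <-> 3*b = -4.
Before b := 2*n - 2: (not (4*n > 2*pos + 3*v - 3)) <-> 6*n = 2
Before assert n + arr[m] - 6 > -5 and n = m - 9: arr[m] + n > 1 and n = m - 9 and ((not (4*n > 2*pos + 3*v - 3)) <-> 6*n = 2)
Answer: WP = arr[m] + n > 1 and n = m - 9 and ((not (4*n > 2*pos + 3*v - 3)) <-> 6*n = 2)


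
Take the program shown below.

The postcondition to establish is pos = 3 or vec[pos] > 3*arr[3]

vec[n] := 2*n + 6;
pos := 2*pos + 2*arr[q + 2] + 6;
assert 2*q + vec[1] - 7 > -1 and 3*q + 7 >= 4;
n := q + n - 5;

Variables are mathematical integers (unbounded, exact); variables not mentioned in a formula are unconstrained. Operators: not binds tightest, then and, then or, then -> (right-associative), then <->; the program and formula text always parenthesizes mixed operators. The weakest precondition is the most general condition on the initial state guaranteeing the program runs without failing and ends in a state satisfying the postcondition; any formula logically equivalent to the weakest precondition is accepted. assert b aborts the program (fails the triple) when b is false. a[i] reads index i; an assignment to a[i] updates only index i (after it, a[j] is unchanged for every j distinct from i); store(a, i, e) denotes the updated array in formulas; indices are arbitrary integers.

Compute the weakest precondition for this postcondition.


Working backward. After the program, pos = 3 or vec[pos] > 3*arr[3] must hold.
Before n := q + n - 5: pos = 3 or vec[pos] > 3*arr[3]
Before assert 2*q + vec[1] - 7 > -1 and 3*q + 7 >= 4: vec[1] + 2*q > 6 and 3*q >= -3 and (pos = 3 or vec[pos] > 3*arr[3])
Before pos := 2*pos + 2*arr[q + 2] + 6: vec[1] + 2*q > 6 and 3*q >= -3 and (2*arr[q + 2] + 2*pos = -3 or vec[2*arr[q + 2] + 2*pos + 6] > 3*arr[3])
Before vec[n] := 2*n + 6: store(vec, n, 2*n + 6)[1] + 2*q > 6 and 3*q >= -3 and (2*arr[q + 2] + 2*pos = -3 or store(vec, n, 2*n + 6)[2*arr[q + 2] + 2*pos + 6] > 3*arr[3])
Answer: WP = store(vec, n, 2*n + 6)[1] + 2*q > 6 and 3*q >= -3 and (2*arr[q + 2] + 2*pos = -3 or store(vec, n, 2*n + 6)[2*arr[q + 2] + 2*pos + 6] > 3*arr[3])


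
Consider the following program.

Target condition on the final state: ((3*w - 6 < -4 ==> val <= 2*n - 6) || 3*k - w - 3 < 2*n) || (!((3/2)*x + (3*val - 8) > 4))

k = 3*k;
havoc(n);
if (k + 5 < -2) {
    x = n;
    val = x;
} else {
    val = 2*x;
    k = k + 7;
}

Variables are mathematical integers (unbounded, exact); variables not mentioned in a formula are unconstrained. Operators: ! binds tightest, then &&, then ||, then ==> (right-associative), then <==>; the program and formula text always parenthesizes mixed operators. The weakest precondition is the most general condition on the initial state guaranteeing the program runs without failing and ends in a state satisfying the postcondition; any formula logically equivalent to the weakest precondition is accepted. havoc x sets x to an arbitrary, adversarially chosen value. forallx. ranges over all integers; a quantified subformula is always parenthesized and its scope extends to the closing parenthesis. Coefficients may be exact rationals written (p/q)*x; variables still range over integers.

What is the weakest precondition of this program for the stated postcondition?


Working backward. After the program, the postcondition ((3*w - 6 < -4 ==> val <= 2*n - 6) || 3*k - w - 3 < 2*n) || (!((3/2)*x + (3*val - 8) > 4)) must hold; in canonical form it is (3*w < 2 ==> val <= 2*n - 6) || 3*k < 2*n + w + 3 || (!(3*val + (3/2)*x > 12)).
Then branch requires (3*w < 2 ==> n >= 6) || 3*k < 2*n + w + 3 || (!((9/2)*n > 12)); else branch requires (3*w < 2 ==> 2*x <= 2*n - 6) || 3*k < 2*n + w - 18 || (!((15/2)*x > 12)).
Before the if: (k < -7 ==> ((3*w < 2 ==> n >= 6) || 3*k < 2*n + w + 3 || (!((9/2)*n > 12)))) && ((!(k < -7)) ==> ((3*w < 2 ==> 2*x <= 2*n - 6) || 3*k < 2*n + w - 18 || (!((15/2)*x > 12))))
Before havoc n: forall n_1. ((k < -7 ==> ((3*w < 2 ==> n_1 >= 6) || 3*k < 2*n_1 + w + 3 || (!((9/2)*n_1 > 12)))) && ((!(k < -7)) ==> ((3*w < 2 ==> 2*x <= 2*n_1 - 6) || 3*k < 2*n_1 + w - 18 || (!((15/2)*x > 12)))))
Before k := 3*k: forall n_1. ((3*k < -7 ==> ((3*w < 2 ==> n_1 >= 6) || 9*k < 2*n_1 + w + 3 || (!((9/2)*n_1 > 12)))) && ((!(3*k < -7)) ==> ((3*w < 2 ==> 2*x <= 2*n_1 - 6) || 9*k < 2*n_1 + w - 18 || (!((15/2)*x > 12)))))
Answer: WP = forall n_1. ((3*k < -7 ==> ((3*w < 2 ==> n_1 >= 6) || 9*k < 2*n_1 + w + 3 || (!((9/2)*n_1 > 12)))) && ((!(3*k < -7)) ==> ((3*w < 2 ==> 2*x <= 2*n_1 - 6) || 9*k < 2*n_1 + w - 18 || (!((15/2)*x > 12)))))


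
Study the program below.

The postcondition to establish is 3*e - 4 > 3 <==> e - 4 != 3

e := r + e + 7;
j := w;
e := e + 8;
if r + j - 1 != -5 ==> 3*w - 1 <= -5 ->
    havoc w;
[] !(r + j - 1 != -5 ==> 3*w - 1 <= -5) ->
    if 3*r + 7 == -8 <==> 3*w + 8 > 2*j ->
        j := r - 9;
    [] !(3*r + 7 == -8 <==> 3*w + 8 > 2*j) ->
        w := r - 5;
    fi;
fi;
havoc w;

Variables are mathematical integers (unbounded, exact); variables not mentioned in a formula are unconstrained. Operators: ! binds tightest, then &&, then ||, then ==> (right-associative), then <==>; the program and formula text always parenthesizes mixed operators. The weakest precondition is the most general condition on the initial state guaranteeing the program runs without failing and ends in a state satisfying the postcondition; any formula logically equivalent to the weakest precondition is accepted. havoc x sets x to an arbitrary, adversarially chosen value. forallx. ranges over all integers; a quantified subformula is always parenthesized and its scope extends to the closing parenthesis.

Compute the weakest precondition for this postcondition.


Working backward. After the program, the postcondition 3*e - 4 > 3 <==> e - 4 != 3 must hold; in canonical form it is 3*e > 7 <==> e != 7.
Before havoc w: 3*e > 7 <==> e != 7
Then branch requires 3*e > 7 <==> e != 7; else branch requires ((3*r == -15 <==> 3*w > 2*j - 8) ==> (3*e > 7 <==> e != 7)) && ((!(3*r == -15 <==> 3*w > 2*j - 8)) ==> (3*e > 7 <==> e != 7)).
Before the if: ((j + r != -4 ==> 3*w <= -4) ==> (3*e > 7 <==> e != 7)) && ((!(j + r != -4 ==> 3*w <= -4)) ==> (((3*r == -15 <==> 3*w > 2*j - 8) ==> (3*e > 7 <==> e != 7)) && ((!(3*r == -15 <==> 3*w > 2*j - 8)) ==> (3*e > 7 <==> e != 7))))
Before e := e + 8: ((j + r != -4 ==> 3*w <= -4) ==> (3*e > -17 <==> e != -1)) && ((!(j + r != -4 ==> 3*w <= -4)) ==> (((3*r == -15 <==> 3*w > 2*j - 8) ==> (3*e > -17 <==> e != -1)) && ((!(3*r == -15 <==> 3*w > 2*j - 8)) ==> (3*e > -17 <==> e != -1))))
Before j := w: ((r + w != -4 ==> 3*w <= -4) ==> (3*e > -17 <==> e != -1)) && ((!(r + w != -4 ==> 3*w <= -4)) ==> (((3*r == -15 <==> w > -8) ==> (3*e > -17 <==> e != -1)) && ((!(3*r == -15 <==> w > -8)) ==> (3*e > -17 <==> e != -1))))
Before e := r + e + 7: ((r + w != -4 ==> 3*w <= -4) ==> (3*e + 3*r > -38 <==> e + r != -8)) && ((!(r + w != -4 ==> 3*w <= -4)) ==> (((3*r == -15 <==> w > -8) ==> (3*e + 3*r > -38 <==> e + r != -8)) && ((!(3*r == -15 <==> w > -8)) ==> (3*e + 3*r > -38 <==> e + r != -8))))
Answer: WP = ((r + w != -4 ==> 3*w <= -4) ==> (3*e + 3*r > -38 <==> e + r != -8)) && ((!(r + w != -4 ==> 3*w <= -4)) ==> (((3*r == -15 <==> w > -8) ==> (3*e + 3*r > -38 <==> e + r != -8)) && ((!(3*r == -15 <==> w > -8)) ==> (3*e + 3*r > -38 <==> e + r != -8))))


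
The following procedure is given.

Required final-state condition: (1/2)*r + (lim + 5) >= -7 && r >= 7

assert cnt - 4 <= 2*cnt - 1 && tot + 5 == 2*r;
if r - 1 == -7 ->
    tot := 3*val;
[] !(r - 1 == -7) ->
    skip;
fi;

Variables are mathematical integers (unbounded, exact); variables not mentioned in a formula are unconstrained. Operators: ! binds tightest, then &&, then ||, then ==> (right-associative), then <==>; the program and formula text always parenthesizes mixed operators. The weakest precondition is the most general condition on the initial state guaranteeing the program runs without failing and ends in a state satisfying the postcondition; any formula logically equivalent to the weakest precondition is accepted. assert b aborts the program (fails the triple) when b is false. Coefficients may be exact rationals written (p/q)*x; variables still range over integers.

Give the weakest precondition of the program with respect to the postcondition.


Working backward. After the program, the postcondition (1/2)*r + (lim + 5) >= -7 && r >= 7 must hold; in canonical form it is lim + (1/2)*r >= -12 && r >= 7.
Then branch requires lim + (1/2)*r >= -12 && r >= 7; else branch requires lim + (1/2)*r >= -12 && r >= 7.
Before the if: (r == -6 ==> (lim + (1/2)*r >= -12 && r >= 7)) && ((!(r == -6)) ==> (lim + (1/2)*r >= -12 && r >= 7))
Before assert cnt - 4 <= 2*cnt - 1 && tot + 5 == 2*r: cnt >= -3 && tot == 2*r - 5 && (r == -6 ==> (lim + (1/2)*r >= -12 && r >= 7)) && ((!(r == -6)) ==> (lim + (1/2)*r >= -12 && r >= 7))
Answer: WP = cnt >= -3 && tot == 2*r - 5 && (r == -6 ==> (lim + (1/2)*r >= -12 && r >= 7)) && ((!(r == -6)) ==> (lim + (1/2)*r >= -12 && r >= 7))


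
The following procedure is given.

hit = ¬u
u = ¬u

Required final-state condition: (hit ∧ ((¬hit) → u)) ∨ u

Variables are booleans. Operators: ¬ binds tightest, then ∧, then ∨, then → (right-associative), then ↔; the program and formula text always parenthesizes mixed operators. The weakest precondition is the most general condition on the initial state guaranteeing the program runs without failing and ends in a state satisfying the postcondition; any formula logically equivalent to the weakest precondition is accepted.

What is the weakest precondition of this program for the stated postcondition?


Working backward. After the program, (hit ∧ ((¬hit) → u)) ∨ u must hold.
Before u := ¬u: (hit ∧ ((¬hit) → (¬u))) ∨ (¬u)
Before hit := ¬u: ((¬u) ∧ (u → (¬u))) ∨ (¬u)
Answer: WP = ((¬u) ∧ (u → (¬u))) ∨ (¬u)


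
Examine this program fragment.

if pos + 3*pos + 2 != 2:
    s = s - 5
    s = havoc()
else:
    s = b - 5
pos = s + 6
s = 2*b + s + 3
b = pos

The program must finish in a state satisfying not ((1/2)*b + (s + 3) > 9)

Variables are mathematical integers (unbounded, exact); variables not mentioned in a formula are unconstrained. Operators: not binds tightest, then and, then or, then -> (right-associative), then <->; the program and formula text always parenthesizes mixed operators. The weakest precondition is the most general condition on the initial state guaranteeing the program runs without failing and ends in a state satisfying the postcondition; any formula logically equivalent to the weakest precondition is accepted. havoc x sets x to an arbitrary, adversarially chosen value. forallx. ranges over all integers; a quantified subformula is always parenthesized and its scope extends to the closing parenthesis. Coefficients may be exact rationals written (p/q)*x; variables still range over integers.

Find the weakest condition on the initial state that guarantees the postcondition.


Working backward. After the program, the postcondition not ((1/2)*b + (s + 3) > 9) must hold; in canonical form it is not ((1/2)*b + s > 6).
Before b := pos: not ((1/2)*pos + s > 6)
Before s := 2*b + s + 3: not (2*b + (1/2)*pos + s > 3)
Before pos := s + 6: not (2*b + (3/2)*s > 0)
Then branch requires forall s_1. (not (2*b + (3/2)*s_1 > 0)); else branch requires not ((7/2)*b > 15/2).
Before the if: (4*pos != 0 -> (forall s_1. (not (2*b + (3/2)*s_1 > 0)))) and ((not (4*pos != 0)) -> (not ((7/2)*b > 15/2)))
Answer: WP = (4*pos != 0 -> (forall s_1. (not (2*b + (3/2)*s_1 > 0)))) and ((not (4*pos != 0)) -> (not ((7/2)*b > 15/2)))


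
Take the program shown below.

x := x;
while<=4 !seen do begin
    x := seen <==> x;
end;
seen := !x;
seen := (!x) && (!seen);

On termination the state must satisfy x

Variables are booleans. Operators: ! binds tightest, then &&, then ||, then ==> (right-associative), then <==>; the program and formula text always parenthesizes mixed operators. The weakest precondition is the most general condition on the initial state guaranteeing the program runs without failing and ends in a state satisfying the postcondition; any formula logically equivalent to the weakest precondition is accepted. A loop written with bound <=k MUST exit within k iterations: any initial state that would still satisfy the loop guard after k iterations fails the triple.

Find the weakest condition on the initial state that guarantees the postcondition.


Working backward. After the program, x must hold.
Before seen := (!x) && (!seen): x
Before seen := !x: x
Before the loop (bound <=4), unroll the exhaustion recursion (WP_0 = exit-now case; WP_j = one more guarded iteration, up to j = 4):
  WP_0: seen && x
  WP_1: ((!seen) ==> (seen && (seen <==> x))) && (seen ==> x)
  WP_2: ((!seen) ==> (((!seen) ==> (seen && (seen <==> (seen <==> x)))) && (seen ==> (seen <==> x)))) && (seen ==> x)
  WP_3: ((!seen) ==> (((!seen) ==> (((!seen) ==> (seen && (seen <==> (seen <==> (seen <==> x))))) && (seen ==> (seen <==> (seen <==> x))))) && (seen ==> (seen <==> x)))) && (seen ==> x)
  WP_4: ((!seen) ==> (((!seen) ==> (((!seen) ==> (((!seen) ==> (seen && (seen <==> (seen <==> (seen <==> (seen <==> x)))))) && (seen ==> (seen <==> (seen <==> (seen <==> x)))))) && (seen ==> (seen <==> (seen <==> x))))) && (seen ==> (seen <==> x)))) && (seen ==> x)
So before the loop: ((!seen) ==> (((!seen) ==> (((!seen) ==> (((!seen) ==> (seen && (seen <==> (seen <==> (seen <==> (seen <==> x)))))) && (seen ==> (seen <==> (seen <==> (seen <==> x)))))) && (seen ==> (seen <==> (seen <==> x))))) && (seen ==> (seen <==> x)))) && (seen ==> x)
Before x := x: ((!seen) ==> (((!seen) ==> (((!seen) ==> (((!seen) ==> (seen && (seen <==> (seen <==> (seen <==> (seen <==> x)))))) && (seen ==> (seen <==> (seen <==> (seen <==> x)))))) && (seen ==> (seen <==> (seen <==> x))))) && (seen ==> (seen <==> x)))) && (seen ==> x)
Answer: WP = ((!seen) ==> (((!seen) ==> (((!seen) ==> (((!seen) ==> (seen && (seen <==> (seen <==> (seen <==> (seen <==> x)))))) && (seen ==> (seen <==> (seen <==> (seen <==> x)))))) && (seen ==> (seen <==> (seen <==> x))))) && (seen ==> (seen <==> x)))) && (seen ==> x)


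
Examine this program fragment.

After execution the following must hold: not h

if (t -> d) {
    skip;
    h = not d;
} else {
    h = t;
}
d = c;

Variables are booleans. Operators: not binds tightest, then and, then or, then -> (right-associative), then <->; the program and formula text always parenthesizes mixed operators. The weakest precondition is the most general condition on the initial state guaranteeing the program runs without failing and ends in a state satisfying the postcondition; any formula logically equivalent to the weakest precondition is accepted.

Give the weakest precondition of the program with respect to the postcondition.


Working backward. After the program, not h must hold.
Before d := c: not h
Then branch requires d; else branch requires not t.
Before the if: ((t -> d) -> d) and ((not (t -> d)) -> (not t))
Answer: WP = ((t -> d) -> d) and ((not (t -> d)) -> (not t))
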